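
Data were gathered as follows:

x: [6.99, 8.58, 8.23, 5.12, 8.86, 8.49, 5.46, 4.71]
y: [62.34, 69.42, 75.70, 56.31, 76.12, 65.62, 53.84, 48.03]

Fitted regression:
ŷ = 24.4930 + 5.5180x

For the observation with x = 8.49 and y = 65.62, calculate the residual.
Residual = -5.7208

The residual is the difference between the actual value and the predicted value:

Residual = y - ŷ

Step 1: Calculate predicted value
ŷ = 24.4930 + 5.5180 × 8.49
ŷ = 71.3408

Step 2: Calculate residual
Residual = 65.62 - 71.3408
Residual = -5.7208

Interpretation: the model overestimates the actual value by 5.7208 at this point (negative residual → observation lies below the fitted line).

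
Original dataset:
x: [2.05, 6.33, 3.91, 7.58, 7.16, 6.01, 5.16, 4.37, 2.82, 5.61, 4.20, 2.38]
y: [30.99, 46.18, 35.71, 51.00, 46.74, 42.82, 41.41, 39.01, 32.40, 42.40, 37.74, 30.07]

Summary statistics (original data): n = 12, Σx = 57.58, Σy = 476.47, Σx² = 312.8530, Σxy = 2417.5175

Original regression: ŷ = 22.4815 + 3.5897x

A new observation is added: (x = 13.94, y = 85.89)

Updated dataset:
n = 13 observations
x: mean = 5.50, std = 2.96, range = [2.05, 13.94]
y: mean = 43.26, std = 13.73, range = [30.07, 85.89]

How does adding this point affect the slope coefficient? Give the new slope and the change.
Adding the point moves β₁ from 3.5897 to 4.5818, i.e. it increases by 0.9921 (+27.6%).

The new point has HIGH LEVERAGE: x = 13.94 is far from the original mean x̄ = 57.58/12 ≈ 4.80 (original range [2.05, 7.58]).

Step 1: Update the sums with the new point (n goes from 12 to 13)
Σx  = 57.58 + 13.94 = 71.52
Σy  = 476.47 + 85.89 = 562.36
Σx² = 312.8530 + 13.94² = 312.8530 + 194.3236 = 507.1766
Σxy = 2417.5175 + 13.94×85.89 = 2417.5175 + 1197.3066 = 3614.8241

Step 2: Recompute the slope with b₁ = (nΣxy − ΣxΣy) / (nΣx² − (Σx)²)
Numerator   = 13×3614.8241 − 71.52×562.36 = 46992.7133 − 40219.9872 = 6772.7261
Denominator = 13×507.1766 − 71.52² = 6593.2958 − 5115.1104 = 1478.1854
b₁(new) = 6772.7261 / 1478.1854 = 4.5818

(Same formula on the original sums: (12×2417.5175 − 57.58×476.47) / (12×312.8530 − 57.58²) = 1575.0674 / 438.7796 = 3.5897, matching the given fit.)

Step 3: Change in slope
Δβ₁ = 4.5818 − 3.5897 = +0.9921
Relative change = +0.9921 / 3.5897 × 100% = +27.6%
→ the slope increases when the point is added.

A high-leverage point only changes the slope if it is off the original line; here y = 85.89 is above the original trend, so the slope increases.
In practice: examine leverage (hᵢ) and Cook's distance rather than deleting it automatically.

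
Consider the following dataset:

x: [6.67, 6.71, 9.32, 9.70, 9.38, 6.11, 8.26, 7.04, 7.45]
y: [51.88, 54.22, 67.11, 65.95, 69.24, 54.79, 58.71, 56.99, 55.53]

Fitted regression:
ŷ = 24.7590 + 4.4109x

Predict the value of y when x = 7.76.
ŷ = 58.9876

Plug x = 7.76 into the fitted line:

ŷ = 24.7590 + 4.4109 × 7.76
ŷ = 24.7590 + 34.2286
ŷ = 58.9876

This is a point prediction; actual observations scatter around it by roughly the residual standard deviation.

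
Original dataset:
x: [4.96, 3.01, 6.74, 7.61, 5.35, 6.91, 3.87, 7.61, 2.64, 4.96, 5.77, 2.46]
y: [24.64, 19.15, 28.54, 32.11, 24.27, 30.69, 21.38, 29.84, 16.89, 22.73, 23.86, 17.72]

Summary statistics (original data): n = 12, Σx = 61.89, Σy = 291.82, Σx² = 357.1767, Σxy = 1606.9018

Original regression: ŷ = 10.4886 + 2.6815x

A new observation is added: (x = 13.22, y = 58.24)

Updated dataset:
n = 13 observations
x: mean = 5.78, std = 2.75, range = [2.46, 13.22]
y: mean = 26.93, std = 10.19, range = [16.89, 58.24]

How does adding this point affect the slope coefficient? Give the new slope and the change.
New slope β₁ = 3.6159 versus 2.6815 before: a change of +0.9344 (+34.8%).

x = 13.22 lies well outside the original x-range [2.46, 7.61] (x̄ ≈ 5.16), so this observation has high leverage and can move the slope substantially.

Step 1: Update the sums with the new point (n goes from 12 to 13)
Σx  = 61.89 + 13.22 = 75.11
Σy  = 291.82 + 58.24 = 350.06
Σx² = 357.1767 + 13.22² = 357.1767 + 174.7684 = 531.9451
Σxy = 1606.9018 + 13.22×58.24 = 1606.9018 + 769.9328 = 2376.8346

Step 2: Recompute the slope with b₁ = (nΣxy − ΣxΣy) / (nΣx² − (Σx)²)
Numerator   = 13×2376.8346 − 75.11×350.06 = 30898.8498 − 26293.0066 = 4605.8432
Denominator = 13×531.9451 − 75.11² = 6915.2863 − 5641.5121 = 1273.7742
b₁(new) = 4605.8432 / 1273.7742 = 3.6159

(Same formula on the original sums: (12×1606.9018 − 61.89×291.82) / (12×357.1767 − 61.89²) = 1222.0818 / 455.7483 = 2.6815, matching the given fit.)

Step 3: Change in slope
Δβ₁ = 3.6159 − 2.6815 = +0.9344
Relative change = +0.9344 / 2.6815 × 100% = +34.8%
→ the slope increases when the point is added.

Because the point sits above the extension of the original line at a high-leverage x, it tilts the fit up.
In practice: examine leverage (hᵢ) and Cook's distance rather than deleting it automatically.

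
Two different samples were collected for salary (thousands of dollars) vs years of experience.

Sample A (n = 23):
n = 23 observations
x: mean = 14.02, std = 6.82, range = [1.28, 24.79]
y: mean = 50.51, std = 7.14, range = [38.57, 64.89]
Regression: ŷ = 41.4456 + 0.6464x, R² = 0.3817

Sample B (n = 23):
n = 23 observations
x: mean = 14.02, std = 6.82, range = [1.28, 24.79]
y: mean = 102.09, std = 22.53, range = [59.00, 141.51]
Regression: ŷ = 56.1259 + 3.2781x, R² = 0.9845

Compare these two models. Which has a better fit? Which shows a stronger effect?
Model B has the better fit (R² = 0.9845 vs 0.3817). Model B shows the stronger effect (|β₁| = 3.2781 vs 0.6464).

Model Comparison:

Goodness of fit (R²):
- Model A: R² = 0.3817 → 38.17% of variance in salary explained
- Model B: R² = 0.9845 → 98.45% of variance in salary explained
- 0.9845 > 0.3817 → Model B has the better fit

Effect size (slope magnitude):
- Model A: β₁ = 0.6464 → predicted salary rises 0.6464 thousand dollars per additional year of experience
- Model B: β₁ = 3.2781 → predicted salary rises 3.2781 thousand dollars per additional year of experience
- |0.6464| < |3.2781| → Model B shows the stronger marginal effect

Note: R² measures how tightly points cluster around the line; β₁ measures how steep the line is — they answer different questions.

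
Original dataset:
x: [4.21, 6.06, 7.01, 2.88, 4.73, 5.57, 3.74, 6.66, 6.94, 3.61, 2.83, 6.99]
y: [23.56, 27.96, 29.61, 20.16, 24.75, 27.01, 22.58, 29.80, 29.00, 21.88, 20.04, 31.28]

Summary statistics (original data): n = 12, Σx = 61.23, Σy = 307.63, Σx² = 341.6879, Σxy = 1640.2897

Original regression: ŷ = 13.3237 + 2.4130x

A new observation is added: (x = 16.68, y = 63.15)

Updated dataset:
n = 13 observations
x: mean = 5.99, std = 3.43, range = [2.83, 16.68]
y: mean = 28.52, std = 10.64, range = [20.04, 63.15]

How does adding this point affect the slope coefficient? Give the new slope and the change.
The slope changes from 2.4130 to 3.0820 (change of +0.6690, or +27.7%).

x = 16.68 lies well outside the original x-range [2.83, 7.01] (x̄ ≈ 5.10), so this observation has high leverage and can move the slope substantially.

Step 1: Update the sums with the new point (n goes from 12 to 13)
Σx  = 61.23 + 16.68 = 77.91
Σy  = 307.63 + 63.15 = 370.78
Σx² = 341.6879 + 16.68² = 341.6879 + 278.2224 = 619.9103
Σxy = 1640.2897 + 16.68×63.15 = 1640.2897 + 1053.3420 = 2693.6317

Step 2: Recompute the slope with b₁ = (nΣxy − ΣxΣy) / (nΣx² − (Σx)²)
Numerator   = 13×2693.6317 − 77.91×370.78 = 35017.2121 − 28887.4698 = 6129.7423
Denominator = 13×619.9103 − 77.91² = 8058.8339 − 6069.9681 = 1988.8658
b₁(new) = 6129.7423 / 1988.8658 = 3.0820

(Same formula on the original sums: (12×1640.2897 − 61.23×307.63) / (12×341.6879 − 61.23²) = 847.2915 / 351.1419 = 2.4130, matching the given fit.)

Step 3: Change in slope
Δβ₁ = 3.0820 − 2.4130 = +0.6690
Relative change = +0.6690 / 2.4130 × 100% = +27.7%
→ the slope increases when the point is added.

Because the point sits above the extension of the original line at a high-leverage x, it tilts the fit up.
In practice: investigate whether it comes from the same population as the rest of the sample.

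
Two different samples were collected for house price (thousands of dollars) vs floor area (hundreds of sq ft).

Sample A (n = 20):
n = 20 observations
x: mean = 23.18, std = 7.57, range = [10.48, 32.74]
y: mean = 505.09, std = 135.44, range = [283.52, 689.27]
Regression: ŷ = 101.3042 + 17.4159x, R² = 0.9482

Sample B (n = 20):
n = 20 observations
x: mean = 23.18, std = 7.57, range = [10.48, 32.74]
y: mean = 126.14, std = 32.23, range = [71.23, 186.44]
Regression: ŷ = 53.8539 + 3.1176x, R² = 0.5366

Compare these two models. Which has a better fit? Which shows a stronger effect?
Model A has the better fit (R² = 0.9482 vs 0.5366). Model A shows the stronger effect (|β₁| = 17.4159 vs 3.1176).

Model Comparison:

Which explains more variance? (R²)
- Model A: R² = 0.9482 → 94.82% of variance in house price explained
- Model B: R² = 0.5366 → 53.66% of variance in house price explained
- 0.9482 > 0.5366 → Model A has the better fit

Strength of effect — compare |β₁|:
- Model A: β₁ = 17.4159 → predicted house price rises 17.4159 thousand dollars per additional hundred sq ft of floor area
- Model B: β₁ = 3.1176 → predicted house price rises 3.1176 thousand dollars per additional hundred sq ft of floor area
- |17.4159| > |3.1176| → Model A shows the stronger marginal effect

Note: R² measures how tightly points cluster around the line; β₁ measures how steep the line is — they answer different questions.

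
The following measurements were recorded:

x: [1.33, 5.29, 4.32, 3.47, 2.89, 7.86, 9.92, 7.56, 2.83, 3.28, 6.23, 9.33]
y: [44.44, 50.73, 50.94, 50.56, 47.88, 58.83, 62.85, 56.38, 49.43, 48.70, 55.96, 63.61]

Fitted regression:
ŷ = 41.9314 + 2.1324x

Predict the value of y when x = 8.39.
ŷ = 59.8222

x = 8.39 lies inside the observed range [1.33, 9.92], so the fitted equation applies directly:

ŷ = 41.9314 + 2.1324 × 8.39
ŷ = 41.9314 + 17.8908
ŷ = 59.8222

This is the fitted mean response at that x — an individual observation would come with a wider prediction interval.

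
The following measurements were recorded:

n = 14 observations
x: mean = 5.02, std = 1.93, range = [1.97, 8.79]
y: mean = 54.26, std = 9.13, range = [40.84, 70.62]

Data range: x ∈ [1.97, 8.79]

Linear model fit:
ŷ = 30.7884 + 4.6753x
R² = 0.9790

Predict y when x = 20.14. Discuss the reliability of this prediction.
ŷ = 124.9489, but this is extrapolation (above the data range [1.97, 8.79]) and may be unreliable.

Prediction calculation:
ŷ = 30.7884 + 4.6753 × 20.14
ŷ = 124.9489

Reliability:
- Data range: x ∈ [1.97, 8.79]
- Prediction point: x = 20.14 is 11.35 units above the observed range → this is EXTRAPOLATION, not interpolation

Why that matters here:
- There are no observations near this x to validate the fitted line there
- R² describes fit only over the sampled x values; it says nothing about behaviour beyond them

The R² = 0.9790 only validates the fit within [1.97, 8.79]; treat ŷ = 124.9489 with caution.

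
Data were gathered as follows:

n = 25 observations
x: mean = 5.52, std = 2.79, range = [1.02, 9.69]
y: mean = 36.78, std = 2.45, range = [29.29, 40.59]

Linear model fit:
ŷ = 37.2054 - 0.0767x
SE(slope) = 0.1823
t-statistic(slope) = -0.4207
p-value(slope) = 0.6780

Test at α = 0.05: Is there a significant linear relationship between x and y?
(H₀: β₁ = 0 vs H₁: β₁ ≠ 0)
Fail to reject H₀: p-value = 0.6780 ≥ α = 0.05. The linear relationship is not significant at the 5% level.

Hypothesis test for the slope coefficient:

H₀: β₁ = 0 (no linear relationship)
H₁: β₁ ≠ 0 (linear relationship exists)

Test statistic: t = β̂₁ / SE(β̂₁) = -0.0767 / 0.1823 = -0.4207

The p-value (0.6780) is the probability, under H₀, of a t-statistic at least as extreme as |t| = 0.4207 (two-sided, df = n − 2 = 23).

Decision rule: reject H₀ if p-value < α.
p-value = 0.6780 ≥ α = 0.05 → fail to reject H₀.

There is not sufficient evidence at the 5% significance level to conclude that a linear relationship exists between x and y.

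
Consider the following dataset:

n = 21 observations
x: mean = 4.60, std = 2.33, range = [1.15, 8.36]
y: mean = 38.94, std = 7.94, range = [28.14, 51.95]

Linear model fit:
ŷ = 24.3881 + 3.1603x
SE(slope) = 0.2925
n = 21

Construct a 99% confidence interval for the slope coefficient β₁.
The 99% CI for β₁ is (2.3235, 3.9971)

Confidence interval for the slope:

The 99% CI for β₁ is: β̂₁ ± t*(α/2, n-2) × SE(β̂₁)

Step 1: Find critical t-value
- Confidence level = 0.99
- Degrees of freedom = n - 2 = 21 - 2 = 19
- t*(α/2, 19) = 2.8609

Step 2: Calculate margin of error
Margin = 2.8609 × 0.2925 = 0.8368

Step 3: Construct interval
CI = 3.1603 ± 0.8368
CI = (2.3235, 3.9971)

Interpretation: We are 99% confident that the true slope β₁ lies between 2.3235 and 3.9971.
The interval does not include 0, suggesting a significant linear relationship.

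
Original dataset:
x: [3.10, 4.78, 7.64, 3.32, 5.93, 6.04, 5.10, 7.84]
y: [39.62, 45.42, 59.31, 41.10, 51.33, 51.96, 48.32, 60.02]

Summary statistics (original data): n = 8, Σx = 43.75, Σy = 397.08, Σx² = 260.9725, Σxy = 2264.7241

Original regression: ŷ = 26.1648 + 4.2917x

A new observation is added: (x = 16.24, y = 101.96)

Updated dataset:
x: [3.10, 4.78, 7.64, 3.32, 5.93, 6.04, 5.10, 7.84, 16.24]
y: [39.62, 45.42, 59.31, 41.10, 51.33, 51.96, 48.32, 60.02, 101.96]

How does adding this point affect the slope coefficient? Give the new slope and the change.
Adding the point moves β₁ from 4.2917 to 4.7594, i.e. it increases by 0.4677 (+10.9%).

The new point has HIGH LEVERAGE: x = 16.24 is far from the original mean x̄ = 43.75/8 ≈ 5.47 (original range [3.10, 7.84]).

Step 1: Update the sums with the new point (n goes from 8 to 9)
Σx  = 43.75 + 16.24 = 59.99
Σy  = 397.08 + 101.96 = 499.04
Σx² = 260.9725 + 16.24² = 260.9725 + 263.7376 = 524.7101
Σxy = 2264.7241 + 16.24×101.96 = 2264.7241 + 1655.8304 = 3920.5545

Step 2: Recompute the slope with b₁ = (nΣxy − ΣxΣy) / (nΣx² − (Σx)²)
Numerator   = 9×3920.5545 − 59.99×499.04 = 35284.9905 − 29937.4096 = 5347.5809
Denominator = 9×524.7101 − 59.99² = 4722.3909 − 3598.8001 = 1123.5908
b₁(new) = 5347.5809 / 1123.5908 = 4.7594

(Same formula on the original sums: (8×2264.7241 − 43.75×397.08) / (8×260.9725 − 43.75²) = 745.5428 / 173.7175 = 4.2917, matching the given fit.)

Step 3: Change in slope
Δβ₁ = 4.7594 − 4.2917 = +0.4677
Relative change = +0.4677 / 4.2917 × 100% = +10.9%
→ the slope increases when the point is added.

Because the point sits above the extension of the original line at a high-leverage x, it tilts the fit up.
In practice: refit with and without it and report both if conclusions differ; examine leverage (hᵢ) and Cook's distance rather than deleting it automatically.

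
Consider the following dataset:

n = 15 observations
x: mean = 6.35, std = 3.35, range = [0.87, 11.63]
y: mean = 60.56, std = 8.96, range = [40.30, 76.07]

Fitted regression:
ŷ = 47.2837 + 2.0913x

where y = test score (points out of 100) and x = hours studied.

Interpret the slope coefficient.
On average, test score is about 2.0913 points higher for every extra hour of study time.

The slope β₁ = 2.0913 gives the rate at which the fitted test score changes with study time.

Interpretation:
- Study time up by 1 hour → predicted test score increases by 2.0913 points
- The effect is assumed constant over the observed range of x (linearity)
- The sign (+) gives the direction; the magnitude 2.0913 gives the size of the effect per hour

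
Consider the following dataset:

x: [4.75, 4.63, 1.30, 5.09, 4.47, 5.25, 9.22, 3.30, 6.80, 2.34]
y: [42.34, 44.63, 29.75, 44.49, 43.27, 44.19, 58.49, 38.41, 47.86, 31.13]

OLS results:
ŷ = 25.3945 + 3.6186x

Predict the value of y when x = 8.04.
ŷ = 54.4880

To predict y for x = 8.04, substitute into the regression equation:

ŷ = 25.3945 + 3.6186 × 8.04
ŷ = 25.3945 + 29.0935
ŷ = 54.4880

This is a point prediction; actual observations scatter around it by roughly the residual standard deviation.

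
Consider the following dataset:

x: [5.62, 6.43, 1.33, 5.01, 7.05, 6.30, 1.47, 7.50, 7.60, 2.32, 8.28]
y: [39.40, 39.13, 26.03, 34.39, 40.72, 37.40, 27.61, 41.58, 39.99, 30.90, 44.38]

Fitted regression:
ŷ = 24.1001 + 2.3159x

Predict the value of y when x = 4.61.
ŷ = 34.7764

Plug x = 4.61 into the fitted line:

ŷ = 24.1001 + 2.3159 × 4.61
ŷ = 24.1001 + 10.6763
ŷ = 34.7764

This is a point prediction; actual observations scatter around it by roughly the residual standard deviation.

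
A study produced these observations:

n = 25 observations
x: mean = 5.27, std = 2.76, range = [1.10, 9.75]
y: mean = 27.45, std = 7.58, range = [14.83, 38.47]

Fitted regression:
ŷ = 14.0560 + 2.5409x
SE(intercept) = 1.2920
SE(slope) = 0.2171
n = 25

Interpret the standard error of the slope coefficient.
The slope 2.5409 is pinned down to within about ±0.2171 (one SE) by these data — relative uncertainty 8.5%, i.e. precise.

What SE measures:
- The standard error quantifies the sampling variability of the coefficient estimate
- It is the estimated standard deviation of β̂₁ across hypothetical repeated samples of the same size
- Smaller SE → more precise estimate

Relative precision:
- SE / |β̂₁| = 0.2171 / 2.5409 = 8.5%
- Rule of thumb (under 20%: precise; 20% to under 50%: moderately precise; 50% or more: imprecise) → precise

Link to interval estimation: a confidence interval for β₁ is β̂₁ ± t* × 0.2171, so SE sets the half-width per unit of t*.

What drives SE(β̂₁): wider spread of x values → smaller SE.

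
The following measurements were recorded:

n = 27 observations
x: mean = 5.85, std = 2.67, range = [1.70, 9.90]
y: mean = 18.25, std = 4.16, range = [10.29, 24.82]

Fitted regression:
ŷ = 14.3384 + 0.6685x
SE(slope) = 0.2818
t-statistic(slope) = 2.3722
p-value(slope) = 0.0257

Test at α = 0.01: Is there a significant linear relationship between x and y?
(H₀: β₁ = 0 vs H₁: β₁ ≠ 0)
p-value = 0.0257 ≥ α = 0.01, so we fail to reject H₀. The relationship is not significant.

Hypothesis test for the slope coefficient:

H₀: β₁ = 0 (no linear relationship)
H₁: β₁ ≠ 0 (linear relationship exists)

Test statistic: t = β̂₁ / SE(β̂₁) = 0.6685 / 0.2818 = 2.3722

The p-value (0.0257) is the probability, under H₀, of a t-statistic at least as extreme as |t| = 2.3722 (two-sided, df = n − 2 = 25).

Decision rule: reject H₀ if p-value < α.
p-value = 0.0257 ≥ α = 0.01 → fail to reject H₀.

At α = 0.01 the data do not provide convincing evidence of a nonzero slope.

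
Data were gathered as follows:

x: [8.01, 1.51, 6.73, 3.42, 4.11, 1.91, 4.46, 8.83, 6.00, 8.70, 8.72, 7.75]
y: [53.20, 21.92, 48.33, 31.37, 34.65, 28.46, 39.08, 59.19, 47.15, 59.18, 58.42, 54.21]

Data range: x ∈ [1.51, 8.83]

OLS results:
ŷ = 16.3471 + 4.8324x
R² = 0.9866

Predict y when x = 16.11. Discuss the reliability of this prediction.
ŷ = 94.1971, but this is extrapolation (above the data range [1.51, 8.83]) and may be unreliable.

Prediction calculation:
ŷ = 16.3471 + 4.8324 × 16.11
ŷ = 94.1971

Reliability:
- Data range: x ∈ [1.51, 8.83]
- Prediction point: x = 16.11 is 7.28 units above the observed range → this is EXTRAPOLATION, not interpolation

Why that matters here:
- There are no observations near this x to validate the fitted line there
- The standard error of prediction grows with (x − x̄)², and x = 16.11 is far from x̄ = 5.85

A defensible statement: 'if the linear trend continued to x = 16.11, y would be about 94.1971' — the premise is untested.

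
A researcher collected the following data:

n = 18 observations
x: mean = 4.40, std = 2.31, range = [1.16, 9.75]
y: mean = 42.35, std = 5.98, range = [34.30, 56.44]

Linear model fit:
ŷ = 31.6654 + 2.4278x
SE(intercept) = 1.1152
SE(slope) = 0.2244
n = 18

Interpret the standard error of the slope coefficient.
SE(slope) = 0.2244 measures the uncertainty in the estimated slope. The coefficient is estimated precisely (SE/|β̂₁| = 9.2%).

SE(β̂₁) = 0.2244 says: if we drew many samples of n = 18 from the same population and refit each time, the fitted slopes would scatter with a standard deviation of roughly 0.2244 around the true β₁.

Relative precision:
- SE / |β̂₁| = 0.2244 / 2.4278 = 9.2%
- Rule of thumb (under 20%: precise; 20% to under 50%: moderately precise; 50% or more: imprecise) → precise

Link to interval estimation: a confidence interval for β₁ is β̂₁ ± t* × 0.2244, so SE sets the half-width per unit of t*.

What drives SE(β̂₁): larger n (here n = 18) → smaller SE; more residual scatter → larger SE.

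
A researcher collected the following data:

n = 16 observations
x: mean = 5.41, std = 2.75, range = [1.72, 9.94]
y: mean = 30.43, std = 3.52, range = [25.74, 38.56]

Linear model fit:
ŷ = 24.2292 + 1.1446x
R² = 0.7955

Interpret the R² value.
R² = 0.7955 means 79.55% of the variation in y is explained by the linear relationship with x. This indicates a strong fit.

R² = 1 − SS_res/SS_tot compares the residual scatter to the total scatter of y about its mean.

Here R² = 0.7955:
- Explained: 79.55% of the variation in y
- Unexplained (residual): 100% − 79.55% = 20.45%
- Rule of thumb (below 0.3 weak; 0.3 to below 0.7 moderate; 0.7 and above strong) → strong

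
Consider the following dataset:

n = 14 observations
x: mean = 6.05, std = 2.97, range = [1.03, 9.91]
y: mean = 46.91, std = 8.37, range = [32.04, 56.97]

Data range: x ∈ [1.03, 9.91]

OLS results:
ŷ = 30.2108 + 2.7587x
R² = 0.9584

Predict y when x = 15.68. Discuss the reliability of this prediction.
ŷ = 73.4672, but this is extrapolation (above the data range [1.03, 9.91]) and may be unreliable.

Prediction calculation:
ŷ = 30.2108 + 2.7587 × 15.68
ŷ = 73.4672

Reliability:
- Data range: x ∈ [1.03, 9.91]
- Prediction point: x = 15.68 is 5.77 units above the observed range → this is EXTRAPOLATION, not interpolation

Why that matters here:
- There are no observations near this x to validate the fitted line there
- Real relationships often flatten, saturate, or turn nonlinear at extremes
- R² describes fit only over the sampled x values; it says nothing about behaviour beyond them

Report the number if required, but flag clearly that it is an extrapolation.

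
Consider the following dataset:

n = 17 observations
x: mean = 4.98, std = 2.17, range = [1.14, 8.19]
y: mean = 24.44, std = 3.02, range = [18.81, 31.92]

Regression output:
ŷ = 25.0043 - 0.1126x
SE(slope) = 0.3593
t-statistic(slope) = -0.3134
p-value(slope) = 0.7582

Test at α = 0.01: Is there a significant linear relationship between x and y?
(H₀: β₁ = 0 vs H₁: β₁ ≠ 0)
Since p-value = 0.7582 ≥ α = 0.01, fail to reject H₀ — the slope is not significantly different from 0.

Hypothesis test for the slope coefficient:

H₀: β₁ = 0 (no linear relationship)
H₁: β₁ ≠ 0 (linear relationship exists)

Test statistic: t = β̂₁ / SE(β̂₁) = -0.1126 / 0.3593 = -0.3134

The p-value (0.7582) is the probability, under H₀, of a t-statistic at least as extreme as |t| = 0.3134 (two-sided, df = n − 2 = 15).

Decision rule: reject H₀ if p-value < α.
p-value = 0.7582 ≥ α = 0.01 → fail to reject H₀.

Conclusion: the linear association between x and y is not significant at the 1% level.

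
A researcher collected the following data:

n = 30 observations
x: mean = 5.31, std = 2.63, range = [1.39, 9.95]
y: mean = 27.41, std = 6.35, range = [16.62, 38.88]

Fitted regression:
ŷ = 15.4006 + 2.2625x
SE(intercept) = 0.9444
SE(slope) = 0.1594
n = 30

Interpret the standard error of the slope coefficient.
SE(slope) = 0.1594 measures the uncertainty in the estimated slope. The coefficient is estimated precisely (SE/|β̂₁| = 7.0%).

What SE measures:
- The standard error quantifies the sampling variability of the coefficient estimate
- It is the estimated standard deviation of β̂₁ across hypothetical repeated samples of the same size
- Smaller SE → more precise estimate

Relative precision:
- SE / |β̂₁| = 0.1594 / 2.2625 = 7.0%
- Rule of thumb (under 20%: precise; 20% to under 50%: moderately precise; 50% or more: imprecise) → precise

Link to the t-test: t = β̂₁ / SE(β̂₁) = 2.2625 / 0.1594 = 14.1939, the statistic for H₀: β₁ = 0.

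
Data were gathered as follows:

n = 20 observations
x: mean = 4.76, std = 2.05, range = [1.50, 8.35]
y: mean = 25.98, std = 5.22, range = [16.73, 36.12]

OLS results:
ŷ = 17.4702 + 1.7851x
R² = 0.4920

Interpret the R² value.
About 49.20% of the variability in y is accounted for by the regression on x (R² = 0.4920) — a moderate linear fit.

The coefficient of determination R² is the fraction of the total variation in y that the fitted line accounts for.

Here R² = 0.4920:
- Explained: 49.20% of the variation in y
- Unexplained (residual): 100% − 49.20% = 50.80%
- Rule of thumb (below 0.3 weak; 0.3 to below 0.7 moderate; 0.7 and above strong) → moderate

Equivalently, for simple linear regression R² = r², so |r| = √0.4920 ≈ 0.7014.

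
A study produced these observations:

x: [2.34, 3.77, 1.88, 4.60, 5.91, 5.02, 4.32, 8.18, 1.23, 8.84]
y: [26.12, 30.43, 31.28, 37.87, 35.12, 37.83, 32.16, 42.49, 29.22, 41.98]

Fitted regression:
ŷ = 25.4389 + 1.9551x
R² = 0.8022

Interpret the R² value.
The model explains 80.22% of the variance in y (R² = 0.8022), leaving 19.78% unexplained; the fit is strong.

R² = 1 − SS_res/SS_tot compares the residual scatter to the total scatter of y about its mean.

Here R² = 0.8022:
- Explained: 80.22% of the variation in y
- Unexplained (residual): 100% − 80.22% = 19.78%
- Rule of thumb (below 0.3 weak; 0.3 to below 0.7 moderate; 0.7 and above strong) → strong

Equivalently, for simple linear regression R² = r², so |r| = √0.8022 ≈ 0.8957.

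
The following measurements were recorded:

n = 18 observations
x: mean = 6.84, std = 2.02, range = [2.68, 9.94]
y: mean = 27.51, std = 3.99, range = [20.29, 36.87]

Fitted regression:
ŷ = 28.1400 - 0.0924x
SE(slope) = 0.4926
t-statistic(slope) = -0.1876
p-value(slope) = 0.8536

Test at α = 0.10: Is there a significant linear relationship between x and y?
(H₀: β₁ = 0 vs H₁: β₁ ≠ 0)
Fail to reject H₀: p-value = 0.8536 ≥ α = 0.10. The linear relationship is not significant at the 10% level.

Hypothesis test for the slope coefficient:

H₀: β₁ = 0 (no linear relationship)
H₁: β₁ ≠ 0 (linear relationship exists)

Test statistic: t = β̂₁ / SE(β̂₁) = -0.0924 / 0.4926 = -0.1876

With df = 16, the two-sided p-value for |t| = 0.1876 is 0.8536.

Decision rule: reject H₀ if p-value < α.
p-value = 0.8536 ≥ α = 0.10 → fail to reject H₀.

There is not sufficient evidence at the 10% significance level to conclude that a linear relationship exists between x and y.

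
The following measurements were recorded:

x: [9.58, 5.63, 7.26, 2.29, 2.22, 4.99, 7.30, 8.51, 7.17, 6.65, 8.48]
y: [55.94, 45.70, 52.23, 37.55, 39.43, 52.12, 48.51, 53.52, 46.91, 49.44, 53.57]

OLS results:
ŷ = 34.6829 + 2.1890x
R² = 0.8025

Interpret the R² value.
About 80.25% of the variability in y is accounted for by the regression on x (R² = 0.8025) — a strong linear fit.

R² = 1 − SS_res/SS_tot compares the residual scatter to the total scatter of y about its mean.

Here R² = 0.8025:
- Explained: 80.25% of the variation in y
- Unexplained (residual): 100% − 80.25% = 19.75%
- Rule of thumb (below 0.3 weak; 0.3 to below 0.7 moderate; 0.7 and above strong) → strong

Note: R² never decreases when predictors are added, so it should not be used alone to compare models of different size.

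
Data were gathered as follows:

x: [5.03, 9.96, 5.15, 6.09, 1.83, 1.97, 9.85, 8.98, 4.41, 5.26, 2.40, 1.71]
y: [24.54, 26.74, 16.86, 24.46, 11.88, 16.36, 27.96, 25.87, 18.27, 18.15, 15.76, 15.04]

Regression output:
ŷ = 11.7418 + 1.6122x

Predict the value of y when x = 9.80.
ŷ = 27.5414

To predict y for x = 9.80, substitute into the regression equation:

ŷ = 11.7418 + 1.6122 × 9.80
ŷ = 11.7418 + 15.7996
ŷ = 27.5414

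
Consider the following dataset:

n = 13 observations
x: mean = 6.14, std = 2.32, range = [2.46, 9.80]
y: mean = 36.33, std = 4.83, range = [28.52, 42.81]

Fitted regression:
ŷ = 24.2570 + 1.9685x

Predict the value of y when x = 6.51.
ŷ = 37.0719

x = 6.51 lies inside the observed range [2.46, 9.80], so the fitted equation applies directly:

ŷ = 24.2570 + 1.9685 × 6.51
ŷ = 24.2570 + 12.8149
ŷ = 37.0719

This is the fitted mean response at that x — an individual observation would come with a wider prediction interval.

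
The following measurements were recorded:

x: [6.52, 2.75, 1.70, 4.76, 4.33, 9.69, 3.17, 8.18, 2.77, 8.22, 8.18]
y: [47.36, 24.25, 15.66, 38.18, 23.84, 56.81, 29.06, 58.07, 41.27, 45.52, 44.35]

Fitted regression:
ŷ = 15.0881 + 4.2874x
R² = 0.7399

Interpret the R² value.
About 73.99% of the variability in y is accounted for by the regression on x (R² = 0.7399) — a strong linear fit.

R² (coefficient of determination) measures the proportion of variance in y explained by the regression model.

Here R² = 0.7399:
- Explained: 73.99% of the variation in y
- Unexplained (residual): 100% − 73.99% = 26.01%
- Rule of thumb (below 0.3 weak; 0.3 to below 0.7 moderate; 0.7 and above strong) → strong

Calculation: R² = 1 − (SS_res / SS_tot), where SS_res is the sum of squared residuals and SS_tot the total sum of squares.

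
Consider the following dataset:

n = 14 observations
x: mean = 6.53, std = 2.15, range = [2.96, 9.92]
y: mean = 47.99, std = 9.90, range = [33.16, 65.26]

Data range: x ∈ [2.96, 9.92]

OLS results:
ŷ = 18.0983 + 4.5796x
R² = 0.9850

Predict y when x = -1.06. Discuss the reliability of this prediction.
ŷ = 13.2439, but this is extrapolation (below the data range [2.96, 9.92]) and may be unreliable.

Prediction calculation:
ŷ = 18.0983 + 4.5796 × (-1.06)
ŷ = 13.2439

Reliability:
- Data range: x ∈ [2.96, 9.92]
- Prediction point: x = -1.06 is 4.02 units below the observed range → this is EXTRAPOLATION, not interpolation

Why that matters here:
- R² describes fit only over the sampled x values; it says nothing about behaviour beyond them
- The linear relationship may not hold outside the observed range

Report the number if required, but flag clearly that it is an extrapolation.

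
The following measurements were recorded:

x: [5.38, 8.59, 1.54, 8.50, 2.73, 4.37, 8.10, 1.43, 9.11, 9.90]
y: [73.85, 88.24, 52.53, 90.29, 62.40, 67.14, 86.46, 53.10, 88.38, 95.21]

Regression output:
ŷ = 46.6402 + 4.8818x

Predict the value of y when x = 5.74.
ŷ = 74.6617

To predict y for x = 5.74, substitute into the regression equation:

ŷ = 46.6402 + 4.8818 × 5.74
ŷ = 46.6402 + 28.0215
ŷ = 74.6617

This is the fitted mean response at that x — an individual observation would come with a wider prediction interval.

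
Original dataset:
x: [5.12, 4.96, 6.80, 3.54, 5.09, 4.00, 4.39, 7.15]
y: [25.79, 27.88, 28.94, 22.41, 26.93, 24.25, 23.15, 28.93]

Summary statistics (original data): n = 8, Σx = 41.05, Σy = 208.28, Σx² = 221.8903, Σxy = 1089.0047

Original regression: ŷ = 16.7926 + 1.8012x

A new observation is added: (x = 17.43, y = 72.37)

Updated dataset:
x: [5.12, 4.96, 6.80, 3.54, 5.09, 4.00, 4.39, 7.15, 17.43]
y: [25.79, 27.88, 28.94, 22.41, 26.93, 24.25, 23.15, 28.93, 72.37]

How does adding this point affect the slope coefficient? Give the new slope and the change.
Adding the point moves β₁ from 1.8012 to 3.6156, i.e. it increases by 1.8144 (+100.7%).

The new point has HIGH LEVERAGE: x = 17.43 is far from the original mean x̄ = 41.05/8 ≈ 5.13 (original range [3.54, 7.15]).

Step 1: Update the sums with the new point (n goes from 8 to 9)
Σx  = 41.05 + 17.43 = 58.48
Σy  = 208.28 + 72.37 = 280.65
Σx² = 221.8903 + 17.43² = 221.8903 + 303.8049 = 525.6952
Σxy = 1089.0047 + 17.43×72.37 = 1089.0047 + 1261.4091 = 2350.4138

Step 2: Recompute the slope with b₁ = (nΣxy − ΣxΣy) / (nΣx² − (Σx)²)
Numerator   = 9×2350.4138 − 58.48×280.65 = 21153.7242 − 16412.4120 = 4741.3122
Denominator = 9×525.6952 − 58.48² = 4731.2568 − 3419.9104 = 1311.3464
b₁(new) = 4741.3122 / 1311.3464 = 3.6156

(Same formula on the original sums: (8×1089.0047 − 41.05×208.28) / (8×221.8903 − 41.05²) = 162.1436 / 90.0199 = 1.8012, matching the given fit.)

Step 3: Change in slope
Δβ₁ = 3.6156 − 1.8012 = +1.8144
Relative change = +1.8144 / 1.8012 × 100% = +100.7%
→ the slope increases when the point is added.

A high-leverage point only changes the slope if it is off the original line; here y = 72.37 is above the original trend, so the slope increases.
In practice: check such a point for data-entry or measurement error; investigate whether it comes from the same population as the rest of the sample.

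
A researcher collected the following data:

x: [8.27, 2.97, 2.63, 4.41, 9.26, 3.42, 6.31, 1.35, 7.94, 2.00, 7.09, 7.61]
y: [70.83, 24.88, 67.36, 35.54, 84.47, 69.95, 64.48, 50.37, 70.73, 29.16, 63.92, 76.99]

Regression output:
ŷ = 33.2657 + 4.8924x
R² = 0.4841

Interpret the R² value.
R² = 0.4841 means 48.41% of the variation in y is explained by the linear relationship with x. This indicates a moderate fit.

R² (coefficient of determination) measures the proportion of variance in y explained by the regression model.

Here R² = 0.4841:
- Explained: 48.41% of the variation in y
- Unexplained (residual): 100% − 48.41% = 51.59%
- Rule of thumb (below 0.3 weak; 0.3 to below 0.7 moderate; 0.7 and above strong) → moderate

Note: R² never decreases when predictors are added, so it should not be used alone to compare models of different size.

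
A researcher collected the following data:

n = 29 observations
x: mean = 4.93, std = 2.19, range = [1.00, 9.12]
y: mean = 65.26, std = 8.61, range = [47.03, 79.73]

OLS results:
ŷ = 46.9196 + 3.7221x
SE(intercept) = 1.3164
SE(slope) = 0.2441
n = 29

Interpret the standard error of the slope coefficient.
SE(slope) = 0.2441 measures the uncertainty in the estimated slope. The coefficient is estimated precisely (SE/|β̂₁| = 6.6%).

SE(β̂₁) = s / √Sxx, where s is the residual standard deviation and Sxx = Σ(x − x̄)². It is the yardstick for how far β̂₁ = 3.7221 could plausibly be from the true slope.

Relative precision:
- SE / |β̂₁| = 0.2441 / 3.7221 = 6.6%
- Rule of thumb (under 20%: precise; 20% to under 50%: moderately precise; 50% or more: imprecise) → precise

Link to interval estimation: a confidence interval for β₁ is β̂₁ ± t* × 0.2441, so SE sets the half-width per unit of t*.

What drives SE(β̂₁): more residual scatter → larger SE.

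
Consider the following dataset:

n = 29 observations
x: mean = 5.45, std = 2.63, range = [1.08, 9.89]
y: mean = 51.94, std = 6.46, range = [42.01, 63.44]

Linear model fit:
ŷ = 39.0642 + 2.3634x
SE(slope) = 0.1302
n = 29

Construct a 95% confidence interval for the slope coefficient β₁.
The 95% CI for β₁ is (2.0963, 2.6305)

Confidence interval for the slope:

The 95% CI for β₁ is: β̂₁ ± t*(α/2, n-2) × SE(β̂₁)

Step 1: Find critical t-value
- Confidence level = 0.95
- Degrees of freedom = n - 2 = 29 - 2 = 27
- t*(α/2, 27) = 2.0518

Step 2: Calculate margin of error
Margin = 2.0518 × 0.1302 = 0.2671

Step 3: Construct interval
CI = 2.3634 ± 0.2671
CI = (2.0963, 2.6305)

Interpretation: each one-unit increase in x is associated with a change in mean y of between 2.0963 and 2.6305, with 95% confidence.
Since 0 is outside the interval, a two-sided test at α = 0.05 would reject H₀: β₁ = 0.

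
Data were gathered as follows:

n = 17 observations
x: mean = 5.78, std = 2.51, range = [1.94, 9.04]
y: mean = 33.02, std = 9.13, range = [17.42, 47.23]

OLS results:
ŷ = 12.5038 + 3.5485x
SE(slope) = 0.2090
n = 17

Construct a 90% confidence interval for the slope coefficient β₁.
The 90% CI for β₁ is (3.1821, 3.9149)

Confidence interval for the slope:

The 90% CI for β₁ is: β̂₁ ± t*(α/2, n-2) × SE(β̂₁)

Step 1: Find critical t-value
- Confidence level = 0.9
- Degrees of freedom = n - 2 = 17 - 2 = 15
- t*(α/2, 15) = 1.7531

Step 2: Calculate margin of error
Margin = 1.7531 × 0.2090 = 0.3664

Step 3: Construct interval
CI = 3.5485 ± 0.3664
CI = (3.1821, 3.9149)

Interpretation: intervals built this way capture the true β₁ in 90% of repeated samples; here the plausible range for the per-unit effect of x on y is 3.1821 to 3.9149.
Both endpoints are positive, so the data support a genuinely positive slope at this confidence level.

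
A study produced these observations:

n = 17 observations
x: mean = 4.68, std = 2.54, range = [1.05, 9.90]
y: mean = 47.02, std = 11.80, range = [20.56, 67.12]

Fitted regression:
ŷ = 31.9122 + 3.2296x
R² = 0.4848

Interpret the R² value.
The model explains 48.48% of the variance in y (R² = 0.4848), leaving 51.52% unexplained; the fit is moderate.

The coefficient of determination R² is the fraction of the total variation in y that the fitted line accounts for.

Here R² = 0.4848:
- Explained: 48.48% of the variation in y
- Unexplained (residual): 100% − 48.48% = 51.52%
- Rule of thumb (below 0.3 weak; 0.3 to below 0.7 moderate; 0.7 and above strong) → moderate

Calculation: R² = 1 − (SS_res / SS_tot), where SS_res is the sum of squared residuals and SS_tot the total sum of squares.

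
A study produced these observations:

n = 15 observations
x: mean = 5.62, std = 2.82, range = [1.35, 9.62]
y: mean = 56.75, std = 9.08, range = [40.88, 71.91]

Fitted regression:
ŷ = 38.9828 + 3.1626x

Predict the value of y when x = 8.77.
ŷ = 66.7188

x = 8.77 lies inside the observed range [1.35, 9.62], so the fitted equation applies directly:

ŷ = 38.9828 + 3.1626 × 8.77
ŷ = 38.9828 + 27.7360
ŷ = 66.7188

This is the fitted mean response at that x — an individual observation would come with a wider prediction interval.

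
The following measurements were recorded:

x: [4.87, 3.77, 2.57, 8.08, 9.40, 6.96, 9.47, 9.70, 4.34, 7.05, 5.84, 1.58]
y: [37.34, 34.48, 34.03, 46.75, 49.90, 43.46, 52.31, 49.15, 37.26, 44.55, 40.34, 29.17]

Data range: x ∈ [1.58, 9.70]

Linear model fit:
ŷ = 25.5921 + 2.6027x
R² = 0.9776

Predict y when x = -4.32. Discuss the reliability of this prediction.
ŷ = 14.3484, but this is extrapolation (below the data range [1.58, 9.70]) and may be unreliable.

Prediction calculation:
ŷ = 25.5921 + 2.6027 × (-4.32)
ŷ = 14.3484

Reliability:
- Data range: x ∈ [1.58, 9.70]
- Prediction point: x = -4.32 is 5.90 units below the observed range → this is EXTRAPOLATION, not interpolation

Why that matters here:
- Real relationships often flatten, saturate, or turn nonlinear at extremes
- The standard error of prediction grows with (x − x̄)², and x = -4.32 is far from x̄ = 6.14

Report the number if required, but flag clearly that it is an extrapolation.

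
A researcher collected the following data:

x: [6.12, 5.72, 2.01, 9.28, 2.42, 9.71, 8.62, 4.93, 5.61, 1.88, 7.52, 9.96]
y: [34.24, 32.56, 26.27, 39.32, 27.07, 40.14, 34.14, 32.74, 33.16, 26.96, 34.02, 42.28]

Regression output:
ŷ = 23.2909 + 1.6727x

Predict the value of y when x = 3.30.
ŷ = 28.8108

To predict y for x = 3.30, substitute into the regression equation:

ŷ = 23.2909 + 1.6727 × 3.30
ŷ = 23.2909 + 5.5199
ŷ = 28.8108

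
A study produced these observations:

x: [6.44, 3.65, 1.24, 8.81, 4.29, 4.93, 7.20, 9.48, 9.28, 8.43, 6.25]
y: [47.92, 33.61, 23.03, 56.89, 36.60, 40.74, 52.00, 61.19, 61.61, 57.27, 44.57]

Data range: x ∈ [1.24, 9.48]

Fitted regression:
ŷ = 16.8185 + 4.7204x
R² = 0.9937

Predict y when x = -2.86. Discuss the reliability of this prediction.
ŷ = 3.3182 (extrapolation — x = -2.86 lies outside [1.24, 9.48], so reliability is low).

Prediction calculation:
ŷ = 16.8185 + 4.7204 × (-2.86)
ŷ = 3.3182

Reliability:
- Data range: x ∈ [1.24, 9.48]
- Prediction point: x = -2.86 is 4.10 units below the observed range → this is EXTRAPOLATION, not interpolation

Why that matters here:
- Real relationships often flatten, saturate, or turn nonlinear at extremes
- The standard error of prediction grows with (x − x̄)², and x = -2.86 is far from x̄ = 6.36
- The linear relationship may not hold outside the observed range

A defensible statement: 'if the linear trend continued to x = -2.86, y would be about 3.3182' — the premise is untested.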